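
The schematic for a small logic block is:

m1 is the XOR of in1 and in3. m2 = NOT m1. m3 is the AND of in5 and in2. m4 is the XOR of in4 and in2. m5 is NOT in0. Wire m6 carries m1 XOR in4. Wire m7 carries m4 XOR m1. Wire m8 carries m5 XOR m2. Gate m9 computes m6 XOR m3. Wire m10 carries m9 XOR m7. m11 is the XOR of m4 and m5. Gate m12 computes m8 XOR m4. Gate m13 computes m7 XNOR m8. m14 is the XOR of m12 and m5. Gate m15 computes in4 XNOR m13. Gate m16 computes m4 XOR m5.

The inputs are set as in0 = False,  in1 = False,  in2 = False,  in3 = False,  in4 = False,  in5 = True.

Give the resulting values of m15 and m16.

m15 = False, m16 = True

m1 = in1 XOR in3 = False XOR False = False
m2 = NOT m1 = NOT False = True
m4 = in4 XOR in2 = False XOR False = False
m5 = NOT in0 = NOT False = True
m7 = m4 XOR m1 = False XOR False = False
m8 = m5 XOR m2 = True XOR True = False
m13 = m7 XNOR m8 = False XNOR False = True
m15 = in4 XNOR m13 = False XNOR True = False
m16 = m4 XOR m5 = False XOR True = True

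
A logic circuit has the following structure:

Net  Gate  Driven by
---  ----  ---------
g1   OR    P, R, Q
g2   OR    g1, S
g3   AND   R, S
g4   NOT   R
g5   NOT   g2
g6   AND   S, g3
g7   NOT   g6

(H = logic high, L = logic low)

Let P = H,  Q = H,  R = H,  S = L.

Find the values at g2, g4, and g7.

g1 = P OR R OR Q = H OR H OR H = H
g2 = g1 OR S = H OR L = H
g3 = R AND S = H AND L = L
g4 = NOT R = NOT H = L
g6 = S AND g3 = L AND L = L
g7 = NOT g6 = NOT L = H

g2 = H, g4 = L, g7 = H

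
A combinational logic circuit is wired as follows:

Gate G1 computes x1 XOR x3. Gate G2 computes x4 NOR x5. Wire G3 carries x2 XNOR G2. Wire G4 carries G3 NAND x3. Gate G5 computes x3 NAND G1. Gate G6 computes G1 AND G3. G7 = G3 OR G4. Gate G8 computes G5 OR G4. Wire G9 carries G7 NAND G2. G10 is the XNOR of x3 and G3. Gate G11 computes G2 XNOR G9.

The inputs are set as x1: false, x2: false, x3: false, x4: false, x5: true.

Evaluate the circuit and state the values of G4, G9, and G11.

G4 = true  G9 = true  G11 = false

G2 = x4 NOR x5 = false NOR true = false
G3 = x2 XNOR G2 = false XNOR false = true
G4 = G3 NAND x3 = true NAND false = true
G7 = G3 OR G4 = true OR true = true
G9 = G7 NAND G2 = true NAND false = true
G11 = G2 XNOR G9 = false XNOR true = false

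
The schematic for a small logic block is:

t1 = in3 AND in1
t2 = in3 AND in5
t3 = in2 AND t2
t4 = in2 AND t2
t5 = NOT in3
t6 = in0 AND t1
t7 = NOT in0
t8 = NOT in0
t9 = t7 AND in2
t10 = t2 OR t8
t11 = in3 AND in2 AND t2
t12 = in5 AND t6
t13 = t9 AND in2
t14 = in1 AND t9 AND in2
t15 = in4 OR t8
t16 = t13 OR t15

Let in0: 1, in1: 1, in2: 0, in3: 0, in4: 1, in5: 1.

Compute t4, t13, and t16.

t2 = in3 AND in5 = 0 AND 1 = 0
t4 = in2 AND t2 = 0 AND 0 = 0
t7 = NOT in0 = NOT 1 = 0
t8 = NOT in0 = NOT 1 = 0
t9 = t7 AND in2 = 0 AND 0 = 0
t13 = t9 AND in2 = 0 AND 0 = 0
t15 = in4 OR t8 = 1 OR 0 = 1
t16 = t13 OR t15 = 0 OR 1 = 1

t4 = 0, t13 = 0, t16 = 1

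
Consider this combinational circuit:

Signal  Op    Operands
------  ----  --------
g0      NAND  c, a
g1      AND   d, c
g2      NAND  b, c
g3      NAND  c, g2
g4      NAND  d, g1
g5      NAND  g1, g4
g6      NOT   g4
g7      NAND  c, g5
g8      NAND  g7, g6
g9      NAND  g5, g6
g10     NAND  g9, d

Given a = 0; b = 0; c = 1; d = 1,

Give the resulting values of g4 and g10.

g4 = 0, g10 = 1

g1 = d AND c = 1 AND 1 = 1
g4 = d NAND g1 = 1 NAND 1 = 0
g5 = g1 NAND g4 = 1 NAND 0 = 1
g6 = NOT g4 = NOT 0 = 1
g9 = g5 NAND g6 = 1 NAND 1 = 0
g10 = g9 NAND d = 0 NAND 1 = 1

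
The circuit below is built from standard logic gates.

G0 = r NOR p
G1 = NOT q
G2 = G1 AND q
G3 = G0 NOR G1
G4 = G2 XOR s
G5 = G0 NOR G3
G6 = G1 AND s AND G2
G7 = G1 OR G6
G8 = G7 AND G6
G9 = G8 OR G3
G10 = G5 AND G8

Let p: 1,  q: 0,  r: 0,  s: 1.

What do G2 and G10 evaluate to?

G0 = r NOR p = 0 NOR 1 = 0
G1 = NOT q = NOT 0 = 1
G2 = G1 AND q = 1 AND 0 = 0
G3 = G0 NOR G1 = 0 NOR 1 = 0
G5 = G0 NOR G3 = 0 NOR 0 = 1
G6 = G1 AND s AND G2 = 1 AND 1 AND 0 = 0
G7 = G1 OR G6 = 1 OR 0 = 1
G8 = G7 AND G6 = 1 AND 0 = 0
G10 = G5 AND G8 = 1 AND 0 = 0

G2 = 0  G10 = 0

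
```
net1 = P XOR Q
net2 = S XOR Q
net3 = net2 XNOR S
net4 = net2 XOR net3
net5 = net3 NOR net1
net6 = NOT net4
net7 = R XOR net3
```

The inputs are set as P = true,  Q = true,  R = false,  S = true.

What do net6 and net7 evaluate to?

net6 = true, net7 = false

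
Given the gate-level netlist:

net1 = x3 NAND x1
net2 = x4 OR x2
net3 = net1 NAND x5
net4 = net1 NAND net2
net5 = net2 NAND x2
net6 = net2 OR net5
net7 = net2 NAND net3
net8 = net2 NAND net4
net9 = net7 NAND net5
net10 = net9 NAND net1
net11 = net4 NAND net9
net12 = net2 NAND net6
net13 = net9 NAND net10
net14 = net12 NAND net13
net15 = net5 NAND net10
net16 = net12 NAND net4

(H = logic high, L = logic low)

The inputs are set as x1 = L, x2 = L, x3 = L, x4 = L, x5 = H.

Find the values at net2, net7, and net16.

net1 = x3 NAND x1 = L NAND L = H
net2 = x4 OR x2 = L OR L = L
net3 = net1 NAND x5 = H NAND H = L
net4 = net1 NAND net2 = H NAND L = H
net5 = net2 NAND x2 = L NAND L = H
net6 = net2 OR net5 = L OR H = H
net7 = net2 NAND net3 = L NAND L = H
net12 = net2 NAND net6 = L NAND H = H
net16 = net12 NAND net4 = H NAND H = L

net2 = L, net7 = H, net16 = L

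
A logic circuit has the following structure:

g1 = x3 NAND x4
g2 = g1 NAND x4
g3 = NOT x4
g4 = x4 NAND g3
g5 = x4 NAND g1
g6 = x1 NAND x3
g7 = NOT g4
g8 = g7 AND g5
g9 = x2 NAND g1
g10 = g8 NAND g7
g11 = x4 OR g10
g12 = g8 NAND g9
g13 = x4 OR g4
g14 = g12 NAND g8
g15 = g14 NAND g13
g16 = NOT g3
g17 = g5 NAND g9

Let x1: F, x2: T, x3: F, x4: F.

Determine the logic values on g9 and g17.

g1 = x3 NAND x4 = F NAND F = T
g5 = x4 NAND g1 = F NAND T = T
g9 = x2 NAND g1 = T NAND T = F
g17 = g5 NAND g9 = T NAND F = T

g9 = F, g17 = T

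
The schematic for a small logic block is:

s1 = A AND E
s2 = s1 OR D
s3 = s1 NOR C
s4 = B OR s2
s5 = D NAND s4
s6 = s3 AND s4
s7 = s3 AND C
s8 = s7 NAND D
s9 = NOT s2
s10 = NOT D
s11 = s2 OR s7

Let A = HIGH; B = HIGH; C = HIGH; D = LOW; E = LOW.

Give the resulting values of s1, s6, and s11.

s1 = A AND E = HIGH AND LOW = LOW
s2 = s1 OR D = LOW OR LOW = LOW
s3 = s1 NOR C = LOW NOR HIGH = LOW
s4 = B OR s2 = HIGH OR LOW = HIGH
s6 = s3 AND s4 = LOW AND HIGH = LOW
s7 = s3 AND C = LOW AND HIGH = LOW
s11 = s2 OR s7 = LOW OR LOW = LOW

s1 = LOW, s6 = LOW, s11 = LOW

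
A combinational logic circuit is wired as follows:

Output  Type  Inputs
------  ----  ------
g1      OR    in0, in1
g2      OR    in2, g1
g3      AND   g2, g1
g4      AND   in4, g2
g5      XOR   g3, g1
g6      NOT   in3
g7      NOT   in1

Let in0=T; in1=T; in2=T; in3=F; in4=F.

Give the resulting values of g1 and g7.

g1 = in0 OR in1 = T OR T = T
g7 = NOT in1 = NOT T = F

g1 = T  g7 = F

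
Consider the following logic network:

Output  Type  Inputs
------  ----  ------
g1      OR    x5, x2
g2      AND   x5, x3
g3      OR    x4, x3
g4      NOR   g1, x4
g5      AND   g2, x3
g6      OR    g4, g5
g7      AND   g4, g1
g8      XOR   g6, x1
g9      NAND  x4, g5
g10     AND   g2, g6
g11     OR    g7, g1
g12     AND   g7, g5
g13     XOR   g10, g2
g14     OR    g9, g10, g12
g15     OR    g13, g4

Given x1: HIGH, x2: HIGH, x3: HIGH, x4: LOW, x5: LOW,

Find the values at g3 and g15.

g1 = x5 OR x2 = LOW OR HIGH = HIGH
g2 = x5 AND x3 = LOW AND HIGH = LOW
g3 = x4 OR x3 = LOW OR HIGH = HIGH
g4 = g1 NOR x4 = HIGH NOR LOW = LOW
g5 = g2 AND x3 = LOW AND HIGH = LOW
g6 = g4 OR g5 = LOW OR LOW = LOW
g10 = g2 AND g6 = LOW AND LOW = LOW
g13 = g10 XOR g2 = LOW XOR LOW = LOW
g15 = g13 OR g4 = LOW OR LOW = LOW

g3 = HIGH, g15 = LOW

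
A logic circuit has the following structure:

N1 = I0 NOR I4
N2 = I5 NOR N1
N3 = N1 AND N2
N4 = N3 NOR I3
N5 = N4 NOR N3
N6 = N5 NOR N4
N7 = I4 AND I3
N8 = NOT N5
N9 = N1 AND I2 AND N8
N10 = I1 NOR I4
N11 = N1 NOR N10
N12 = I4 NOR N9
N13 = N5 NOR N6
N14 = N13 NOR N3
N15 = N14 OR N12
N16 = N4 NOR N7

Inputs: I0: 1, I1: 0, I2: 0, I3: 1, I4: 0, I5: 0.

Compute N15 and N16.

N1 = I0 NOR I4 = 1 NOR 0 = 0
N2 = I5 NOR N1 = 0 NOR 0 = 1
N3 = N1 AND N2 = 0 AND 1 = 0
N4 = N3 NOR I3 = 0 NOR 1 = 0
N5 = N4 NOR N3 = 0 NOR 0 = 1
N6 = N5 NOR N4 = 1 NOR 0 = 0
N7 = I4 AND I3 = 0 AND 1 = 0
N8 = NOT N5 = NOT 1 = 0
N9 = N1 AND I2 AND N8 = 0 AND 0 AND 0 = 0
N12 = I4 NOR N9 = 0 NOR 0 = 1
N13 = N5 NOR N6 = 1 NOR 0 = 0
N14 = N13 NOR N3 = 0 NOR 0 = 1
N15 = N14 OR N12 = 1 OR 1 = 1
N16 = N4 NOR N7 = 0 NOR 0 = 1

N15 = 1  N16 = 1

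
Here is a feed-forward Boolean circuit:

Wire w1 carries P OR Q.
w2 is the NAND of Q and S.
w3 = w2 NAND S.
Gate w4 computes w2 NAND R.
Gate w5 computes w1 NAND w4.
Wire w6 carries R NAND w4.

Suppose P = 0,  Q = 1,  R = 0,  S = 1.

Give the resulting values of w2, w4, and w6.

w2 = Q NAND S = 1 NAND 1 = 0
w4 = w2 NAND R = 0 NAND 0 = 1
w6 = R NAND w4 = 0 NAND 1 = 1

w2 = 0  w4 = 1  w6 = 1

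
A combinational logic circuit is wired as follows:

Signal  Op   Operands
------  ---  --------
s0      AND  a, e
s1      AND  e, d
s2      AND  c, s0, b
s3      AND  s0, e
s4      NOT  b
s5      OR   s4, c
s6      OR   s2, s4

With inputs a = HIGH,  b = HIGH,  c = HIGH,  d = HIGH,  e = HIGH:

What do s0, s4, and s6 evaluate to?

s0 = a AND e = HIGH AND HIGH = HIGH
s2 = c AND s0 AND b = HIGH AND HIGH AND HIGH = HIGH
s4 = NOT b = NOT HIGH = LOW
s6 = s2 OR s4 = HIGH OR LOW = HIGH

s0 = HIGH; s4 = LOW; s6 = HIGH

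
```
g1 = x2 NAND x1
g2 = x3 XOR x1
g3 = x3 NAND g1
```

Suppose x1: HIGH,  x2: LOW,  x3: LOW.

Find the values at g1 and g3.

g1 = x2 NAND x1 = LOW NAND HIGH = HIGH
g3 = x3 NAND g1 = LOW NAND HIGH = HIGH

g1 = HIGH, g3 = HIGH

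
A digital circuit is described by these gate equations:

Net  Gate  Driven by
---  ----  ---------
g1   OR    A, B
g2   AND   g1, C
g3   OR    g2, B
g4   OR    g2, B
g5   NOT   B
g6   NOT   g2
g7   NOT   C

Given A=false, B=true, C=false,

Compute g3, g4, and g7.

g3 = true  g4 = true  g7 = true

g1 = A OR B = false OR true = true
g2 = g1 AND C = true AND false = false
g3 = g2 OR B = false OR true = true
g4 = g2 OR B = false OR true = true
g7 = NOT C = NOT false = true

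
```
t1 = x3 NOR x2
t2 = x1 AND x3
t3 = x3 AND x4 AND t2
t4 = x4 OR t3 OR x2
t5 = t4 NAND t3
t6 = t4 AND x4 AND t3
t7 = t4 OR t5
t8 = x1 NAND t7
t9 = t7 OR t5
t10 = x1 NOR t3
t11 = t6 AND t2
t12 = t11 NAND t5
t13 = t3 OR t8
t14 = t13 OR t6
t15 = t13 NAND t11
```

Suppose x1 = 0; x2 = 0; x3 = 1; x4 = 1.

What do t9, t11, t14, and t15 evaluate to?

t9 = 1, t11 = 0, t14 = 1, t15 = 1

t2 = x1 AND x3 = 0 AND 1 = 0
t3 = x3 AND x4 AND t2 = 1 AND 1 AND 0 = 0
t4 = x4 OR t3 OR x2 = 1 OR 0 OR 0 = 1
t5 = t4 NAND t3 = 1 NAND 0 = 1
t6 = t4 AND x4 AND t3 = 1 AND 1 AND 0 = 0
t7 = t4 OR t5 = 1 OR 1 = 1
t8 = x1 NAND t7 = 0 NAND 1 = 1
t9 = t7 OR t5 = 1 OR 1 = 1
t11 = t6 AND t2 = 0 AND 0 = 0
t13 = t3 OR t8 = 0 OR 1 = 1
t14 = t13 OR t6 = 1 OR 0 = 1
t15 = t13 NAND t11 = 1 NAND 0 = 1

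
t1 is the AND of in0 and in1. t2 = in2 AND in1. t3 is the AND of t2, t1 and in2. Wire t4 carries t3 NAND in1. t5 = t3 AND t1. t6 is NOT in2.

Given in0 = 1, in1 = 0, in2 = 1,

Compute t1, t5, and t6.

t1 = 0, t5 = 0, t6 = 0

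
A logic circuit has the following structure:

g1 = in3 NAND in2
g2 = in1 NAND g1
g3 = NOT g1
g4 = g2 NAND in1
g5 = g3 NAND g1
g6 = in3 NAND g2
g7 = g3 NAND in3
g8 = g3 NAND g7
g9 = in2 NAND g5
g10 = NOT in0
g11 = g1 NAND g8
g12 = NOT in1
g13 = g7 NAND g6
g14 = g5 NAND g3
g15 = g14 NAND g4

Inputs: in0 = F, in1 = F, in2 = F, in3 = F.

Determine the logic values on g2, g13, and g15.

g1 = in3 NAND in2 = F NAND F = T
g2 = in1 NAND g1 = F NAND T = T
g3 = NOT g1 = NOT T = F
g4 = g2 NAND in1 = T NAND F = T
g5 = g3 NAND g1 = F NAND T = T
g6 = in3 NAND g2 = F NAND T = T
g7 = g3 NAND in3 = F NAND F = T
g13 = g7 NAND g6 = T NAND T = F
g14 = g5 NAND g3 = T NAND F = T
g15 = g14 NAND g4 = T NAND T = F

g2 = T, g13 = F, g15 = F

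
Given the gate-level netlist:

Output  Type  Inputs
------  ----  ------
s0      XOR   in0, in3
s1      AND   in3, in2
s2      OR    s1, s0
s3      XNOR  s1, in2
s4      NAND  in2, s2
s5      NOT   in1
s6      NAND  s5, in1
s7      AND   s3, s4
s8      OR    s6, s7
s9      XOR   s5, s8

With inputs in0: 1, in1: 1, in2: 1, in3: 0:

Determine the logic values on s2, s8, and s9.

s2 = 1; s8 = 1; s9 = 1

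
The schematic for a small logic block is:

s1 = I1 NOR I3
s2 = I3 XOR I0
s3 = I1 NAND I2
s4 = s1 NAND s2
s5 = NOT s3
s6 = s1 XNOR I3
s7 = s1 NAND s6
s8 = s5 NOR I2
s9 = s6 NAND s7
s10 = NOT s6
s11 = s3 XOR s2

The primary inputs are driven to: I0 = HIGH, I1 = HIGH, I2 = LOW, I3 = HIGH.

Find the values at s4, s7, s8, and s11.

s4 = HIGH; s7 = HIGH; s8 = HIGH; s11 = HIGH

s1 = I1 NOR I3 = HIGH NOR HIGH = LOW
s2 = I3 XOR I0 = HIGH XOR HIGH = LOW
s3 = I1 NAND I2 = HIGH NAND LOW = HIGH
s4 = s1 NAND s2 = LOW NAND LOW = HIGH
s5 = NOT s3 = NOT HIGH = LOW
s6 = s1 XNOR I3 = LOW XNOR HIGH = LOW
s7 = s1 NAND s6 = LOW NAND LOW = HIGH
s8 = s5 NOR I2 = LOW NOR LOW = HIGH
s11 = s3 XOR s2 = HIGH XOR LOW = HIGH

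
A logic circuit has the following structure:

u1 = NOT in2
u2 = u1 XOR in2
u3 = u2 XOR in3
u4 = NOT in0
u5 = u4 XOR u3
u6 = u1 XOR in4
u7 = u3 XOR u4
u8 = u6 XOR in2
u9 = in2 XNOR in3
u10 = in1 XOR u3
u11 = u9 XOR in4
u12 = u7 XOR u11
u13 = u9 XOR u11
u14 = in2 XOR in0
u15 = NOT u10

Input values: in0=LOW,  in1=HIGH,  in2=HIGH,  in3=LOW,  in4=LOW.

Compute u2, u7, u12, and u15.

u2 = HIGH  u7 = LOW  u12 = LOW  u15 = HIGH

u1 = NOT in2 = NOT HIGH = LOW
u2 = u1 XOR in2 = LOW XOR HIGH = HIGH
u3 = u2 XOR in3 = HIGH XOR LOW = HIGH
u4 = NOT in0 = NOT LOW = HIGH
u7 = u3 XOR u4 = HIGH XOR HIGH = LOW
u9 = in2 XNOR in3 = HIGH XNOR LOW = LOW
u10 = in1 XOR u3 = HIGH XOR HIGH = LOW
u11 = u9 XOR in4 = LOW XOR LOW = LOW
u12 = u7 XOR u11 = LOW XOR LOW = LOW
u15 = NOT u10 = NOT LOW = HIGH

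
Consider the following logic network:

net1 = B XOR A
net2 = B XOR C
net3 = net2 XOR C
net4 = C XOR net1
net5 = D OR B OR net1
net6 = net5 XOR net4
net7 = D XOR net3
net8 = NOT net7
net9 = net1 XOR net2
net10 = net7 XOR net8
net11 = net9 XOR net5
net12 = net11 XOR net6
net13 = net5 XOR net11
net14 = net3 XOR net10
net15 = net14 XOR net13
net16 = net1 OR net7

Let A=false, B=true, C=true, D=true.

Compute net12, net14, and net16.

net1 = B XOR A = true XOR false = true
net2 = B XOR C = true XOR true = false
net3 = net2 XOR C = false XOR true = true
net4 = C XOR net1 = true XOR true = false
net5 = D OR B OR net1 = true OR true OR true = true
net6 = net5 XOR net4 = true XOR false = true
net7 = D XOR net3 = true XOR true = false
net8 = NOT net7 = NOT false = true
net9 = net1 XOR net2 = true XOR false = true
net10 = net7 XOR net8 = false XOR true = true
net11 = net9 XOR net5 = true XOR true = false
net12 = net11 XOR net6 = false XOR true = true
net14 = net3 XOR net10 = true XOR true = false
net16 = net1 OR net7 = true OR false = true

net12 = true; net14 = false; net16 = true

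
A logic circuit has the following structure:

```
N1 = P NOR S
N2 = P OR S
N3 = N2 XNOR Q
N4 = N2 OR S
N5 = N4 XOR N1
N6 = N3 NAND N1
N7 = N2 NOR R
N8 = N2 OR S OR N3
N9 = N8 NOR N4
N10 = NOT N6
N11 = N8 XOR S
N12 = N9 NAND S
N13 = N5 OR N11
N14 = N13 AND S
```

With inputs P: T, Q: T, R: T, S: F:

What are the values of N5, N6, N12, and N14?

N1 = P NOR S = T NOR F = F
N2 = P OR S = T OR F = T
N3 = N2 XNOR Q = T XNOR T = T
N4 = N2 OR S = T OR F = T
N5 = N4 XOR N1 = T XOR F = T
N6 = N3 NAND N1 = T NAND F = T
N8 = N2 OR S OR N3 = T OR F OR T = T
N9 = N8 NOR N4 = T NOR T = F
N11 = N8 XOR S = T XOR F = T
N12 = N9 NAND S = F NAND F = T
N13 = N5 OR N11 = T OR T = T
N14 = N13 AND S = T AND F = F

N5 = T  N6 = T  N12 = T  N14 = F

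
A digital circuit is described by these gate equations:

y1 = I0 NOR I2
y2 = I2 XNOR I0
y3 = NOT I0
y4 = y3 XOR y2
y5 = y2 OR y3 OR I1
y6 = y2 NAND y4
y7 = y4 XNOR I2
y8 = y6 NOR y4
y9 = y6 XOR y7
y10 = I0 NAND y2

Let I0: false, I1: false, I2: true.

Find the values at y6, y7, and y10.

y6 = true, y7 = true, y10 = true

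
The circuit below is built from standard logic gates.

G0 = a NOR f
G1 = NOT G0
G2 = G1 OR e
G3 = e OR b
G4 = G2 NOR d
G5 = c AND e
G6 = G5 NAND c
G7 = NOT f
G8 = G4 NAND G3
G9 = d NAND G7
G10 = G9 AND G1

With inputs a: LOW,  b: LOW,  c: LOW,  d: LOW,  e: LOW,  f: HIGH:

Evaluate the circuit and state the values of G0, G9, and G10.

G0 = a NOR f = LOW NOR HIGH = LOW
G1 = NOT G0 = NOT LOW = HIGH
G7 = NOT f = NOT HIGH = LOW
G9 = d NAND G7 = LOW NAND LOW = HIGH
G10 = G9 AND G1 = HIGH AND HIGH = HIGH

G0 = LOW, G9 = HIGH, G10 = HIGH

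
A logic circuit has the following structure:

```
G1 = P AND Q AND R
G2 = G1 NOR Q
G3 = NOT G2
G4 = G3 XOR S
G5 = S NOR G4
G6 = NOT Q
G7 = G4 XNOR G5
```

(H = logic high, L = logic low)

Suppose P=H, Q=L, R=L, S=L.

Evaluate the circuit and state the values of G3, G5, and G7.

G3 = L  G5 = H  G7 = L

G1 = P AND Q AND R = H AND L AND L = L
G2 = G1 NOR Q = L NOR L = H
G3 = NOT G2 = NOT H = L
G4 = G3 XOR S = L XOR L = L
G5 = S NOR G4 = L NOR L = H
G7 = G4 XNOR G5 = L XNOR H = L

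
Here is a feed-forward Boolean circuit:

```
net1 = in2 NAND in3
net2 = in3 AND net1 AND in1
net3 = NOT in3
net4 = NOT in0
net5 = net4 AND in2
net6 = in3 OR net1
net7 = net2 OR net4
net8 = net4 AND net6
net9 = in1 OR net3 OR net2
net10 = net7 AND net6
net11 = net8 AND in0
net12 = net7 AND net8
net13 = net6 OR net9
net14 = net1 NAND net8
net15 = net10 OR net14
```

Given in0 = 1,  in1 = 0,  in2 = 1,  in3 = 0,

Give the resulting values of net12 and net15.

net12 = 0, net15 = 1

net1 = in2 NAND in3 = 1 NAND 0 = 1
net2 = in3 AND net1 AND in1 = 0 AND 1 AND 0 = 0
net4 = NOT in0 = NOT 1 = 0
net6 = in3 OR net1 = 0 OR 1 = 1
net7 = net2 OR net4 = 0 OR 0 = 0
net8 = net4 AND net6 = 0 AND 1 = 0
net10 = net7 AND net6 = 0 AND 1 = 0
net12 = net7 AND net8 = 0 AND 0 = 0
net14 = net1 NAND net8 = 1 NAND 0 = 1
net15 = net10 OR net14 = 0 OR 1 = 1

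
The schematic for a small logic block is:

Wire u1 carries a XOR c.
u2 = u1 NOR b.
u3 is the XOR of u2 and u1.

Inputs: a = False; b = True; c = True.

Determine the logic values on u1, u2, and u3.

u1 = True; u2 = False; u3 = True

u1 = a XOR c = False XOR True = True
u2 = u1 NOR b = True NOR True = False
u3 = u2 XOR u1 = False XOR True = True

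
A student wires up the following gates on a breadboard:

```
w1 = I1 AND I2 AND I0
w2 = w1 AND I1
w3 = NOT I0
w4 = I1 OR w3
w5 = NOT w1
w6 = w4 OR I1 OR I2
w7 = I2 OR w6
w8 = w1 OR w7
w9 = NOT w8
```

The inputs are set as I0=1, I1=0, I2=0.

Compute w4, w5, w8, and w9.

w4 = 0  w5 = 1  w8 = 0  w9 = 1

w1 = I1 AND I2 AND I0 = 0 AND 0 AND 1 = 0
w3 = NOT I0 = NOT 1 = 0
w4 = I1 OR w3 = 0 OR 0 = 0
w5 = NOT w1 = NOT 0 = 1
w6 = w4 OR I1 OR I2 = 0 OR 0 OR 0 = 0
w7 = I2 OR w6 = 0 OR 0 = 0
w8 = w1 OR w7 = 0 OR 0 = 0
w9 = NOT w8 = NOT 0 = 1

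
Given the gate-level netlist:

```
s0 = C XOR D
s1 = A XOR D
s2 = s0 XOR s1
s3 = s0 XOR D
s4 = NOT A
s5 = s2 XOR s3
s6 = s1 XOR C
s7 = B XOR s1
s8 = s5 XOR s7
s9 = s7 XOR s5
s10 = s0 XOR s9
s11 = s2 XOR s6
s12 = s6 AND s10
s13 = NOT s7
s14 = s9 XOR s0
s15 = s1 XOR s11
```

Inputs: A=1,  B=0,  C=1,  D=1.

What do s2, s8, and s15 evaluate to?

s2 = 0, s8 = 1, s15 = 1

s0 = C XOR D = 1 XOR 1 = 0
s1 = A XOR D = 1 XOR 1 = 0
s2 = s0 XOR s1 = 0 XOR 0 = 0
s3 = s0 XOR D = 0 XOR 1 = 1
s5 = s2 XOR s3 = 0 XOR 1 = 1
s6 = s1 XOR C = 0 XOR 1 = 1
s7 = B XOR s1 = 0 XOR 0 = 0
s8 = s5 XOR s7 = 1 XOR 0 = 1
s11 = s2 XOR s6 = 0 XOR 1 = 1
s15 = s1 XOR s11 = 0 XOR 1 = 1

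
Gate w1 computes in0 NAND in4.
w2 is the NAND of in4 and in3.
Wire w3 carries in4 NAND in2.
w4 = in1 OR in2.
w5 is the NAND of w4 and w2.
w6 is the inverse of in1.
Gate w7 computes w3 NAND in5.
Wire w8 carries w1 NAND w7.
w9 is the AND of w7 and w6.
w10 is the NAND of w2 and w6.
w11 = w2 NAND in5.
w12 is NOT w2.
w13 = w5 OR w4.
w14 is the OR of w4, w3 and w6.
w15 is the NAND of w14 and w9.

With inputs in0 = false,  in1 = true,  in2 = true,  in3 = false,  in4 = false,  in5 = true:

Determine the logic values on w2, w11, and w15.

w2 = true  w11 = false  w15 = true

w2 = in4 NAND in3 = false NAND false = true
w3 = in4 NAND in2 = false NAND true = true
w4 = in1 OR in2 = true OR true = true
w6 = NOT in1 = NOT true = false
w7 = w3 NAND in5 = true NAND true = false
w9 = w7 AND w6 = false AND false = false
w11 = w2 NAND in5 = true NAND true = false
w14 = w4 OR w3 OR w6 = true OR true OR false = true
w15 = w14 NAND w9 = true NAND false = true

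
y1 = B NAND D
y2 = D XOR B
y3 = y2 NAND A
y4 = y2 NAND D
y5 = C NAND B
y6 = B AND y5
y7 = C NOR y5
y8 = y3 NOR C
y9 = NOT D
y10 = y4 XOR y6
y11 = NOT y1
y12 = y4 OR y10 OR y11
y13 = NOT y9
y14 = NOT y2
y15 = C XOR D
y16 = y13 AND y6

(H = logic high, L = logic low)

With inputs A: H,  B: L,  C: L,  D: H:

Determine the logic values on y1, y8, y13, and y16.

y1 = H, y8 = H, y13 = H, y16 = L

y1 = B NAND D = L NAND H = H
y2 = D XOR B = H XOR L = H
y3 = y2 NAND A = H NAND H = L
y5 = C NAND B = L NAND L = H
y6 = B AND y5 = L AND H = L
y8 = y3 NOR C = L NOR L = H
y9 = NOT D = NOT H = L
y13 = NOT y9 = NOT L = H
y16 = y13 AND y6 = H AND L = L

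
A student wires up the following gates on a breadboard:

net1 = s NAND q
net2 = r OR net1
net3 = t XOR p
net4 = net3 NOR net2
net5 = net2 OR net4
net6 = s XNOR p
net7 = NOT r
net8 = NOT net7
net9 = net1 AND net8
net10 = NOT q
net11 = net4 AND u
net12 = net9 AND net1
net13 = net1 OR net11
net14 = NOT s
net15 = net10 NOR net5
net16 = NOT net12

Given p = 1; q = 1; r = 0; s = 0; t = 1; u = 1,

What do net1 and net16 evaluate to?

net1 = 1  net16 = 1

net1 = s NAND q = 0 NAND 1 = 1
net7 = NOT r = NOT 0 = 1
net8 = NOT net7 = NOT 1 = 0
net9 = net1 AND net8 = 1 AND 0 = 0
net12 = net9 AND net1 = 0 AND 1 = 0
net16 = NOT net12 = NOT 0 = 1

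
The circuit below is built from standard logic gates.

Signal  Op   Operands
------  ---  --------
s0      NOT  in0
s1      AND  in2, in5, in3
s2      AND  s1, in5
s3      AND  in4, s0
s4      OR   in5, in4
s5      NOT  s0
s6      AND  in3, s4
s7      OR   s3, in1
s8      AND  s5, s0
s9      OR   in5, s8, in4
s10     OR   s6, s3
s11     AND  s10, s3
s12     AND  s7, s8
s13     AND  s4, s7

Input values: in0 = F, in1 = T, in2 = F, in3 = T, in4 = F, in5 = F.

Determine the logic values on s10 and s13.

s0 = NOT in0 = NOT F = T
s3 = in4 AND s0 = F AND T = F
s4 = in5 OR in4 = F OR F = F
s6 = in3 AND s4 = T AND F = F
s7 = s3 OR in1 = F OR T = T
s10 = s6 OR s3 = F OR F = F
s13 = s4 AND s7 = F AND T = F

s10 = F; s13 = F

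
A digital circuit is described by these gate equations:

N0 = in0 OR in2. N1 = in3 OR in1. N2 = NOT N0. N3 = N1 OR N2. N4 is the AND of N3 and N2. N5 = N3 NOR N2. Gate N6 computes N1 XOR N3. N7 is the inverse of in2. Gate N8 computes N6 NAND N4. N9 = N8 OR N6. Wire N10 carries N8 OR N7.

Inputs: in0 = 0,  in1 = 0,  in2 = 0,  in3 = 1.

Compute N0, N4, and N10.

N0 = 0  N4 = 1  N10 = 1

N0 = in0 OR in2 = 0 OR 0 = 0
N1 = in3 OR in1 = 1 OR 0 = 1
N2 = NOT N0 = NOT 0 = 1
N3 = N1 OR N2 = 1 OR 1 = 1
N4 = N3 AND N2 = 1 AND 1 = 1
N6 = N1 XOR N3 = 1 XOR 1 = 0
N7 = NOT in2 = NOT 0 = 1
N8 = N6 NAND N4 = 0 NAND 1 = 1
N10 = N8 OR N7 = 1 OR 1 = 1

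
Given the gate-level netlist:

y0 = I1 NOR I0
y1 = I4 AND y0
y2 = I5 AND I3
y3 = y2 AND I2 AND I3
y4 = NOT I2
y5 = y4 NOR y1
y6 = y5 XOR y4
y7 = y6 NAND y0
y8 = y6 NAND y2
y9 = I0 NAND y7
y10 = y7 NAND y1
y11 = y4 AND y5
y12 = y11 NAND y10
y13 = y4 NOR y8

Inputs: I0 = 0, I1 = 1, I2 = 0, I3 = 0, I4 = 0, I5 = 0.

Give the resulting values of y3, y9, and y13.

y3 = 0; y9 = 1; y13 = 0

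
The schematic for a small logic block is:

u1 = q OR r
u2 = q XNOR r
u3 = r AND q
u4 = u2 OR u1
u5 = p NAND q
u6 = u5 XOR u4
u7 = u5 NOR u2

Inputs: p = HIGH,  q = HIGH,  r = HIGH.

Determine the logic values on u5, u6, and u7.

u1 = q OR r = HIGH OR HIGH = HIGH
u2 = q XNOR r = HIGH XNOR HIGH = HIGH
u4 = u2 OR u1 = HIGH OR HIGH = HIGH
u5 = p NAND q = HIGH NAND HIGH = LOW
u6 = u5 XOR u4 = LOW XOR HIGH = HIGH
u7 = u5 NOR u2 = LOW NOR HIGH = LOW

u5 = LOW, u6 = HIGH, u7 = LOW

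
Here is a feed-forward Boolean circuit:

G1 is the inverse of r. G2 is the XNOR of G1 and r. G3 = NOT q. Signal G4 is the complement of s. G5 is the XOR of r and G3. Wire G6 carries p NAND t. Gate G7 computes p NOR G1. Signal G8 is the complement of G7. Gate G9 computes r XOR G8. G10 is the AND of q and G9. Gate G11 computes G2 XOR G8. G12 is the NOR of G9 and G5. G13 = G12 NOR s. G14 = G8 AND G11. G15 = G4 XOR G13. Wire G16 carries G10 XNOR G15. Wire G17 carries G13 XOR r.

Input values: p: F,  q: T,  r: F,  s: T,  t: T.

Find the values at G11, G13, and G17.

G11 = T, G13 = F, G17 = F

G1 = NOT r = NOT F = T
G2 = G1 XNOR r = T XNOR F = F
G3 = NOT q = NOT T = F
G5 = r XOR G3 = F XOR F = F
G7 = p NOR G1 = F NOR T = F
G8 = NOT G7 = NOT F = T
G9 = r XOR G8 = F XOR T = T
G11 = G2 XOR G8 = F XOR T = T
G12 = G9 NOR G5 = T NOR F = F
G13 = G12 NOR s = F NOR T = F
G17 = G13 XOR r = F XOR F = F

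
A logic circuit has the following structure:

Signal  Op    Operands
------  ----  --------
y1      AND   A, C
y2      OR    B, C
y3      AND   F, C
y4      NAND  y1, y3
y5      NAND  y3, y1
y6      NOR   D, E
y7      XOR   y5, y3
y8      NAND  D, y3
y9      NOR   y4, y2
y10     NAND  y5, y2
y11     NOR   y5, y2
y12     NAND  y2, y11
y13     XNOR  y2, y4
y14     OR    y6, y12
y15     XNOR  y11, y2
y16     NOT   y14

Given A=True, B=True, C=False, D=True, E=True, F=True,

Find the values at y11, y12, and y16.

y1 = A AND C = True AND False = False
y2 = B OR C = True OR False = True
y3 = F AND C = True AND False = False
y5 = y3 NAND y1 = False NAND False = True
y6 = D NOR E = True NOR True = False
y11 = y5 NOR y2 = True NOR True = False
y12 = y2 NAND y11 = True NAND False = True
y14 = y6 OR y12 = False OR True = True
y16 = NOT y14 = NOT True = False

y11 = False  y12 = True  y16 = False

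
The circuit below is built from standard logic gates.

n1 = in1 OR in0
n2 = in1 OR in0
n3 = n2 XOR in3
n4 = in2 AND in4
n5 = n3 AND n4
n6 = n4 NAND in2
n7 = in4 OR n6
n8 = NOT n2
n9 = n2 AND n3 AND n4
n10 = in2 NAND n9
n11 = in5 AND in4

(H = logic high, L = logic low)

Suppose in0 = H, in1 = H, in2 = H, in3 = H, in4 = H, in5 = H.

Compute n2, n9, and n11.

n2 = in1 OR in0 = H OR H = H
n3 = n2 XOR in3 = H XOR H = L
n4 = in2 AND in4 = H AND H = H
n9 = n2 AND n3 AND n4 = H AND L AND H = L
n11 = in5 AND in4 = H AND H = H

n2 = H; n9 = L; n11 = H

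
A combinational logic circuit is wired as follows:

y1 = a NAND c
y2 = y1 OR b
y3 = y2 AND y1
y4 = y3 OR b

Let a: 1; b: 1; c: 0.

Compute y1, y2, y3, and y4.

y1 = 1; y2 = 1; y3 = 1; y4 = 1

y1 = a NAND c = 1 NAND 0 = 1
y2 = y1 OR b = 1 OR 1 = 1
y3 = y2 AND y1 = 1 AND 1 = 1
y4 = y3 OR b = 1 OR 1 = 1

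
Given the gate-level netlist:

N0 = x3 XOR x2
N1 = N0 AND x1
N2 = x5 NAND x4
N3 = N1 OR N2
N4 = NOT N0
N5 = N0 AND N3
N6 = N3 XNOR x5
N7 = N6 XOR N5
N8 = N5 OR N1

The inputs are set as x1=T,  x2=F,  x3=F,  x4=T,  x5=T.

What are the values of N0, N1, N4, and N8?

N0 = x3 XOR x2 = F XOR F = F
N1 = N0 AND x1 = F AND T = F
N2 = x5 NAND x4 = T NAND T = F
N3 = N1 OR N2 = F OR F = F
N4 = NOT N0 = NOT F = T
N5 = N0 AND N3 = F AND F = F
N8 = N5 OR N1 = F OR F = F

N0 = F, N1 = F, N4 = T, N8 = F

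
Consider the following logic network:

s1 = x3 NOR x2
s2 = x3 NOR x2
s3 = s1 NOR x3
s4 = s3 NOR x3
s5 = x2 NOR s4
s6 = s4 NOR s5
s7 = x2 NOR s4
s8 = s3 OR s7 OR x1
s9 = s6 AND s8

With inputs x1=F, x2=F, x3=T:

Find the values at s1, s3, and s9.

s1 = F, s3 = F, s9 = F

s1 = x3 NOR x2 = T NOR F = F
s3 = s1 NOR x3 = F NOR T = F
s4 = s3 NOR x3 = F NOR T = F
s5 = x2 NOR s4 = F NOR F = T
s6 = s4 NOR s5 = F NOR T = F
s7 = x2 NOR s4 = F NOR F = T
s8 = s3 OR s7 OR x1 = F OR T OR F = T
s9 = s6 AND s8 = F AND T = F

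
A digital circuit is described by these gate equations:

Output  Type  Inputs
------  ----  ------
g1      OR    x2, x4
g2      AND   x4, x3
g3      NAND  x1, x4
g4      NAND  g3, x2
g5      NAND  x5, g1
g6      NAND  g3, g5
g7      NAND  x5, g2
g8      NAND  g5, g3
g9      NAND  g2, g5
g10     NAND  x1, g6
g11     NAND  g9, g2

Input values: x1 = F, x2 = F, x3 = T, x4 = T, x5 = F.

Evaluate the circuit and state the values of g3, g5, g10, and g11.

g3 = T  g5 = T  g10 = T  g11 = T

g1 = x2 OR x4 = F OR T = T
g2 = x4 AND x3 = T AND T = T
g3 = x1 NAND x4 = F NAND T = T
g5 = x5 NAND g1 = F NAND T = T
g6 = g3 NAND g5 = T NAND T = F
g9 = g2 NAND g5 = T NAND T = F
g10 = x1 NAND g6 = F NAND F = T
g11 = g9 NAND g2 = F NAND T = T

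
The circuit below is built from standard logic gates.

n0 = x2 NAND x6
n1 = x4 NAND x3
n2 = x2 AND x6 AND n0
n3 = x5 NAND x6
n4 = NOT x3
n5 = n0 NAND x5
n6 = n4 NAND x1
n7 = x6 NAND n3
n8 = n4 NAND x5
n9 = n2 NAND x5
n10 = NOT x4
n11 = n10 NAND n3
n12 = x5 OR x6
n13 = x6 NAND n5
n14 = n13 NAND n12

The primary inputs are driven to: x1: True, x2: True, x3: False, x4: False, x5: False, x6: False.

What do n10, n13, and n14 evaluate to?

n10 = True; n13 = True; n14 = True

n0 = x2 NAND x6 = True NAND False = True
n5 = n0 NAND x5 = True NAND False = True
n10 = NOT x4 = NOT False = True
n12 = x5 OR x6 = False OR False = False
n13 = x6 NAND n5 = False NAND True = True
n14 = n13 NAND n12 = True NAND False = True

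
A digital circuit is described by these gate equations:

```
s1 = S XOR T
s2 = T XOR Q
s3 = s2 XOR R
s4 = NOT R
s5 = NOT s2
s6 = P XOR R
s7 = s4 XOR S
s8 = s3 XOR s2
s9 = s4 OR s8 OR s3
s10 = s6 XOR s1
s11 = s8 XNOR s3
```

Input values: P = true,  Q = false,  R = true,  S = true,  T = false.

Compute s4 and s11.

s2 = T XOR Q = false XOR false = false
s3 = s2 XOR R = false XOR true = true
s4 = NOT R = NOT true = false
s8 = s3 XOR s2 = true XOR false = true
s11 = s8 XNOR s3 = true XNOR true = true

s4 = false, s11 = true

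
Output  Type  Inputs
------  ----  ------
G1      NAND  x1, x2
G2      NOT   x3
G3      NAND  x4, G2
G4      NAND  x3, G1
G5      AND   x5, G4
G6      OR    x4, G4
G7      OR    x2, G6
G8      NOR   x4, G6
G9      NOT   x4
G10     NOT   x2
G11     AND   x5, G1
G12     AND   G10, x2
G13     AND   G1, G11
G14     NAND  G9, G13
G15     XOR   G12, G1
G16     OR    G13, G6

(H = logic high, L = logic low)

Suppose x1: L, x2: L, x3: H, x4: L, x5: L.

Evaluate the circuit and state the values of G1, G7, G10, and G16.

G1 = x1 NAND x2 = L NAND L = H
G4 = x3 NAND G1 = H NAND H = L
G6 = x4 OR G4 = L OR L = L
G7 = x2 OR G6 = L OR L = L
G10 = NOT x2 = NOT L = H
G11 = x5 AND G1 = L AND H = L
G13 = G1 AND G11 = H AND L = L
G16 = G13 OR G6 = L OR L = L

G1 = H; G7 = L; G10 = H; G16 = L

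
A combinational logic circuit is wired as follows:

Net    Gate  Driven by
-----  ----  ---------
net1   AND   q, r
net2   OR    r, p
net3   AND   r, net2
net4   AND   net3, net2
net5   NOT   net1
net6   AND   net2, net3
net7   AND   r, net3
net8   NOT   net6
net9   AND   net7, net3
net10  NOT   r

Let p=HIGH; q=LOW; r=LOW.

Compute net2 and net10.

net2 = HIGH  net10 = HIGH

net2 = r OR p = LOW OR HIGH = HIGH
net10 = NOT r = NOT LOW = HIGH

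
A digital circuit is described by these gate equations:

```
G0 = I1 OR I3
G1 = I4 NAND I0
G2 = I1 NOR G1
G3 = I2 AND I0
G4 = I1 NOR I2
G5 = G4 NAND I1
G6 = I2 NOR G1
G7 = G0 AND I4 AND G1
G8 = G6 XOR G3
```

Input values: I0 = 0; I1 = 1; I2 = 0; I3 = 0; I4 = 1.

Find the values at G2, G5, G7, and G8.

G2 = 0, G5 = 1, G7 = 1, G8 = 0

G0 = I1 OR I3 = 1 OR 0 = 1
G1 = I4 NAND I0 = 1 NAND 0 = 1
G2 = I1 NOR G1 = 1 NOR 1 = 0
G3 = I2 AND I0 = 0 AND 0 = 0
G4 = I1 NOR I2 = 1 NOR 0 = 0
G5 = G4 NAND I1 = 0 NAND 1 = 1
G6 = I2 NOR G1 = 0 NOR 1 = 0
G7 = G0 AND I4 AND G1 = 1 AND 1 AND 1 = 1
G8 = G6 XOR G3 = 0 XOR 0 = 0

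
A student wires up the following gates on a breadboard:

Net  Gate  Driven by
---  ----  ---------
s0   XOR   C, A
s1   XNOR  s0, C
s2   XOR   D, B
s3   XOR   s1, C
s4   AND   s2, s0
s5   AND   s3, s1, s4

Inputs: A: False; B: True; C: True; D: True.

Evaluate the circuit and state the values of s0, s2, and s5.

s0 = C XOR A = True XOR False = True
s1 = s0 XNOR C = True XNOR True = True
s2 = D XOR B = True XOR True = False
s3 = s1 XOR C = True XOR True = False
s4 = s2 AND s0 = False AND True = False
s5 = s3 AND s1 AND s4 = False AND True AND False = False

s0 = True, s2 = False, s5 = False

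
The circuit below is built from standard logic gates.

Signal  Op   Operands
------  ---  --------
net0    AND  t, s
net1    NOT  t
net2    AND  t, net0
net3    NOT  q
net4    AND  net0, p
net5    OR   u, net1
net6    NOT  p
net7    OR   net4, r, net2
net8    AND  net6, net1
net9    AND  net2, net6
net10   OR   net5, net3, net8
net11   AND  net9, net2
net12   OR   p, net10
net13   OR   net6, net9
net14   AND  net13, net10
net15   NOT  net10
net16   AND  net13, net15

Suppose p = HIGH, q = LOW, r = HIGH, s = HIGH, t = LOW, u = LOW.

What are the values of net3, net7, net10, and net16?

net0 = t AND s = LOW AND HIGH = LOW
net1 = NOT t = NOT LOW = HIGH
net2 = t AND net0 = LOW AND LOW = LOW
net3 = NOT q = NOT LOW = HIGH
net4 = net0 AND p = LOW AND HIGH = LOW
net5 = u OR net1 = LOW OR HIGH = HIGH
net6 = NOT p = NOT HIGH = LOW
net7 = net4 OR r OR net2 = LOW OR HIGH OR LOW = HIGH
net8 = net6 AND net1 = LOW AND HIGH = LOW
net9 = net2 AND net6 = LOW AND LOW = LOW
net10 = net5 OR net3 OR net8 = HIGH OR HIGH OR LOW = HIGH
net13 = net6 OR net9 = LOW OR LOW = LOW
net15 = NOT net10 = NOT HIGH = LOW
net16 = net13 AND net15 = LOW AND LOW = LOW

net3 = HIGH; net7 = HIGH; net10 = HIGH; net16 = LOW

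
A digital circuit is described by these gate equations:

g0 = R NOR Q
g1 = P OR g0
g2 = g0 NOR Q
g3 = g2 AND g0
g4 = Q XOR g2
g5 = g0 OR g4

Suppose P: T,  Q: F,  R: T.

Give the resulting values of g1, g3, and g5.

g0 = R NOR Q = T NOR F = F
g1 = P OR g0 = T OR F = T
g2 = g0 NOR Q = F NOR F = T
g3 = g2 AND g0 = T AND F = F
g4 = Q XOR g2 = F XOR T = T
g5 = g0 OR g4 = F OR T = T

g1 = T, g3 = F, g5 = T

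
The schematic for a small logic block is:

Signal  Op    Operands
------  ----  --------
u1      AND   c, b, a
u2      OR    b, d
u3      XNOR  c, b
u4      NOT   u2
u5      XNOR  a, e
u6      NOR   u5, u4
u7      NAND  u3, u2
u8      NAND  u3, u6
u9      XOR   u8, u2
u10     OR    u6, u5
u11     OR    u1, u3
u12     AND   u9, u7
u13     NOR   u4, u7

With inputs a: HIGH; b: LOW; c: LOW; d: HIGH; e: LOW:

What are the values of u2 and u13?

u2 = b OR d = LOW OR HIGH = HIGH
u3 = c XNOR b = LOW XNOR LOW = HIGH
u4 = NOT u2 = NOT HIGH = LOW
u7 = u3 NAND u2 = HIGH NAND HIGH = LOW
u13 = u4 NOR u7 = LOW NOR LOW = HIGH

u2 = HIGH, u13 = HIGH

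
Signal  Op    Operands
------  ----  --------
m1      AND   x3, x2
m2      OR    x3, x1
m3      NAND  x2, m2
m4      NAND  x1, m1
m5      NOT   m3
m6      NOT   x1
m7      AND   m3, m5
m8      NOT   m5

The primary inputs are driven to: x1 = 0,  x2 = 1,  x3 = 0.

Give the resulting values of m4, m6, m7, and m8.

m4 = 1, m6 = 1, m7 = 0, m8 = 1

m1 = x3 AND x2 = 0 AND 1 = 0
m2 = x3 OR x1 = 0 OR 0 = 0
m3 = x2 NAND m2 = 1 NAND 0 = 1
m4 = x1 NAND m1 = 0 NAND 0 = 1
m5 = NOT m3 = NOT 1 = 0
m6 = NOT x1 = NOT 0 = 1
m7 = m3 AND m5 = 1 AND 0 = 0
m8 = NOT m5 = NOT 0 = 1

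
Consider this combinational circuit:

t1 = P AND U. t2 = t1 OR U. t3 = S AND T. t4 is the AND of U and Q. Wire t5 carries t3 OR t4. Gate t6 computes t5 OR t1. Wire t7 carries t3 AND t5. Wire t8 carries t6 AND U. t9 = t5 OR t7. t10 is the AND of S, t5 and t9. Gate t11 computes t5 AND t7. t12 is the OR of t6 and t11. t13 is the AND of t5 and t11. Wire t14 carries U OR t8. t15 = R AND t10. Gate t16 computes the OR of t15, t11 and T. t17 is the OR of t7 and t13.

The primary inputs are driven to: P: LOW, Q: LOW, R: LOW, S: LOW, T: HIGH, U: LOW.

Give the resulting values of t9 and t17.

t9 = LOW, t17 = LOW

t3 = S AND T = LOW AND HIGH = LOW
t4 = U AND Q = LOW AND LOW = LOW
t5 = t3 OR t4 = LOW OR LOW = LOW
t7 = t3 AND t5 = LOW AND LOW = LOW
t9 = t5 OR t7 = LOW OR LOW = LOW
t11 = t5 AND t7 = LOW AND LOW = LOW
t13 = t5 AND t11 = LOW AND LOW = LOW
t17 = t7 OR t13 = LOW OR LOW = LOW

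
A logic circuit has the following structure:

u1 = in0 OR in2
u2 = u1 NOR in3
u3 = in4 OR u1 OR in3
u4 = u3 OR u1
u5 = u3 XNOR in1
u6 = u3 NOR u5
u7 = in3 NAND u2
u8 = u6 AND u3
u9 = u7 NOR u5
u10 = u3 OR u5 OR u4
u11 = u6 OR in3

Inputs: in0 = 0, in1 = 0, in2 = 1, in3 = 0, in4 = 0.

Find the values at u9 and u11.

u1 = in0 OR in2 = 0 OR 1 = 1
u2 = u1 NOR in3 = 1 NOR 0 = 0
u3 = in4 OR u1 OR in3 = 0 OR 1 OR 0 = 1
u5 = u3 XNOR in1 = 1 XNOR 0 = 0
u6 = u3 NOR u5 = 1 NOR 0 = 0
u7 = in3 NAND u2 = 0 NAND 0 = 1
u9 = u7 NOR u5 = 1 NOR 0 = 0
u11 = u6 OR in3 = 0 OR 0 = 0

u9 = 0; u11 = 0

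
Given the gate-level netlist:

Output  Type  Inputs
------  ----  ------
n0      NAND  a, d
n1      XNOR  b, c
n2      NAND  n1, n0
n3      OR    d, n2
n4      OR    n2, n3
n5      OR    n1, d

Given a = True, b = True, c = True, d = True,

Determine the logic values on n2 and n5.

n2 = True; n5 = True

n0 = a NAND d = True NAND True = False
n1 = b XNOR c = True XNOR True = True
n2 = n1 NAND n0 = True NAND False = True
n5 = n1 OR d = True OR True = True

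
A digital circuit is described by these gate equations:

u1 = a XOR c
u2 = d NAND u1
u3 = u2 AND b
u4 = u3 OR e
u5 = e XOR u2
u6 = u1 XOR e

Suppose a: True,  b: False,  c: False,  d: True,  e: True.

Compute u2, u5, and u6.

u2 = False; u5 = True; u6 = False

u1 = a XOR c = True XOR False = True
u2 = d NAND u1 = True NAND True = False
u5 = e XOR u2 = True XOR False = True
u6 = u1 XOR e = True XOR True = False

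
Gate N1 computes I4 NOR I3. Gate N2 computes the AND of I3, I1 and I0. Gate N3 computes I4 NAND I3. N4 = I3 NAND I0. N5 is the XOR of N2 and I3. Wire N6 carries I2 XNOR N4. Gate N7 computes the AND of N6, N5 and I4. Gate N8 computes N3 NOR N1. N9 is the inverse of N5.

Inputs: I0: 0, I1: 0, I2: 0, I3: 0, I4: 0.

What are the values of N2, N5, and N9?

N2 = 0, N5 = 0, N9 = 1

N2 = I3 AND I1 AND I0 = 0 AND 0 AND 0 = 0
N5 = N2 XOR I3 = 0 XOR 0 = 0
N9 = NOT N5 = NOT 0 = 1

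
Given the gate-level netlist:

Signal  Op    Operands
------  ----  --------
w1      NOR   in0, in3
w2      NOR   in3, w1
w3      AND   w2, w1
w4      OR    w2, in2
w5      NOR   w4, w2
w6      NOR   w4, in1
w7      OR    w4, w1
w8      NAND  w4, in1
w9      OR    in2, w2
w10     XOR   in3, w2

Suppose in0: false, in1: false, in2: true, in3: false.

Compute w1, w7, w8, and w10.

w1 = true, w7 = true, w8 = true, w10 = false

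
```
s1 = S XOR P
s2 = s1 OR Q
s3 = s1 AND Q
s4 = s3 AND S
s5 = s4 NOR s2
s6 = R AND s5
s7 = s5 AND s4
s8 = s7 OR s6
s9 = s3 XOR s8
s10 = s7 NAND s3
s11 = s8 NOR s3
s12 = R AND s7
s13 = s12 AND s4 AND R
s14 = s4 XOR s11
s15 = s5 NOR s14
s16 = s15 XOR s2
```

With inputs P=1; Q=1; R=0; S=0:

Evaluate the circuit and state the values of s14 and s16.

s14 = 0, s16 = 0

s1 = S XOR P = 0 XOR 1 = 1
s2 = s1 OR Q = 1 OR 1 = 1
s3 = s1 AND Q = 1 AND 1 = 1
s4 = s3 AND S = 1 AND 0 = 0
s5 = s4 NOR s2 = 0 NOR 1 = 0
s6 = R AND s5 = 0 AND 0 = 0
s7 = s5 AND s4 = 0 AND 0 = 0
s8 = s7 OR s6 = 0 OR 0 = 0
s11 = s8 NOR s3 = 0 NOR 1 = 0
s14 = s4 XOR s11 = 0 XOR 0 = 0
s15 = s5 NOR s14 = 0 NOR 0 = 1
s16 = s15 XOR s2 = 1 XOR 1 = 0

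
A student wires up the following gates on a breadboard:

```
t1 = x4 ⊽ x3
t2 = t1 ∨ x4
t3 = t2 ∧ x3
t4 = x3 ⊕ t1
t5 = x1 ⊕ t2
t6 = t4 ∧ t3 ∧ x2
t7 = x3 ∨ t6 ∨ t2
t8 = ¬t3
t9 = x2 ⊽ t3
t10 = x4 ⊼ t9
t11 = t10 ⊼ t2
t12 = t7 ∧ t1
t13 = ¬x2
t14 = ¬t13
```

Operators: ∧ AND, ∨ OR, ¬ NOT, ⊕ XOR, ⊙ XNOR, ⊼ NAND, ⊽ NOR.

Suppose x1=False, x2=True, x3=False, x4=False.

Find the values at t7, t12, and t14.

t7 = True, t12 = True, t14 = True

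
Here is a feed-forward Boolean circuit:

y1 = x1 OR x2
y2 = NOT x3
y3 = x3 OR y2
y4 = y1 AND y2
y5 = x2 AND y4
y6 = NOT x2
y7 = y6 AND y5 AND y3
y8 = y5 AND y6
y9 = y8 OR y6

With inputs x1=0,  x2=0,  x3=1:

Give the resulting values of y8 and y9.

y8 = 0, y9 = 1

y1 = x1 OR x2 = 0 OR 0 = 0
y2 = NOT x3 = NOT 1 = 0
y4 = y1 AND y2 = 0 AND 0 = 0
y5 = x2 AND y4 = 0 AND 0 = 0
y6 = NOT x2 = NOT 0 = 1
y8 = y5 AND y6 = 0 AND 1 = 0
y9 = y8 OR y6 = 0 OR 1 = 1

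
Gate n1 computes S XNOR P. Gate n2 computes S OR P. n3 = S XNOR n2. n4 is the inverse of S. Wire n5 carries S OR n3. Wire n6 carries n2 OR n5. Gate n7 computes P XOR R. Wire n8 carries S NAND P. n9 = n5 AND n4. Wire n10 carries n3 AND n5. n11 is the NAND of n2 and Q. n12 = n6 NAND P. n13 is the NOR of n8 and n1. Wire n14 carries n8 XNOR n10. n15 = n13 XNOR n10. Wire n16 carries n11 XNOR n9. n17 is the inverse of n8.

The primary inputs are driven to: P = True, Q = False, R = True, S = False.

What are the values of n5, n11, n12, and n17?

n5 = False, n11 = True, n12 = False, n17 = False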